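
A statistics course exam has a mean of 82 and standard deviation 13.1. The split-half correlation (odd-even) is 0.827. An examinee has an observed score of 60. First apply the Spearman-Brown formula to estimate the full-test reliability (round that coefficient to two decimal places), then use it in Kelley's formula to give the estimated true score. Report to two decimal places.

61.98

Spearman-Brown: ρ = 2r/(1 + r) = 2(0.827)/(1 + 0.827) = 1.6540/1.827 = 0.9053 → 0.91
Regress the observed score toward the mean by the unreliability: T̂ = 0.91·60 + 0.09·82 = 54.60 + 7.38 = 61.980.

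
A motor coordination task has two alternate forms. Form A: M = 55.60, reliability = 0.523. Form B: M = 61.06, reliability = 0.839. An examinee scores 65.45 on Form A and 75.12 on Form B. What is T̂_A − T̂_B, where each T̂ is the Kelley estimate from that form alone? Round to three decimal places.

-12.105

T̂_A = 0.523(65.45) + 0.477(55.60) = 60.75155
T̂_B = 0.839(75.12) + 0.161(61.06) = 72.85634
T̂_A − T̂_B = -12.10479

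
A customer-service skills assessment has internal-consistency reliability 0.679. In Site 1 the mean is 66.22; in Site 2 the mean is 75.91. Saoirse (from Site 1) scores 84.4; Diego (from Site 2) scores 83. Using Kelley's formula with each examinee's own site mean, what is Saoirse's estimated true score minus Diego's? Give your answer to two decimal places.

-2.16

T̂_Saoirse = 0.679(84.4) + 0.321(66.22) = 78.5642
T̂_Diego = 0.679(83) + 0.321(75.91) = 80.7241
Difference = 78.5642 − 80.7241 = -2.1599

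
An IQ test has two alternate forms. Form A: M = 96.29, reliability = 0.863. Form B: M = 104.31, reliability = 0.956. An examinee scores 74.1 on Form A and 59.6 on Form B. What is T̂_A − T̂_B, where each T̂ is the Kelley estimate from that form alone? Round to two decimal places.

T̂_A = 0.863(74.1) + 0.137(96.29) = 77.1400
T̂_B = 0.956(59.6) + 0.044(104.31) = 61.5672
T̂_A − T̂_B = 15.5728

15.57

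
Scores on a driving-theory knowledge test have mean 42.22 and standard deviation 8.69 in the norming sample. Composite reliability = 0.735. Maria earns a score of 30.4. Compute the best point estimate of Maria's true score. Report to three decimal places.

T̂ = 0.735(30.4) + 0.265(42.22) = 22.3440 + 11.18830 = 33.5323 → 33.532

33.532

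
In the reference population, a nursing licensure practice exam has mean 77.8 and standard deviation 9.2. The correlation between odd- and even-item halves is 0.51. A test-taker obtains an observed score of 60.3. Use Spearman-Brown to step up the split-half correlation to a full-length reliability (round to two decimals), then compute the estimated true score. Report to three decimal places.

65.900

Spearman-Brown: ρ = 2r/(1 + r) = 2(0.51)/(1 + 0.51) = 1.020/1.51 = 0.6755 → 0.68
T̂ = 0.68(60.3) + 0.32(77.8) = 41.004 + 24.896 = 65.9000 → 65.900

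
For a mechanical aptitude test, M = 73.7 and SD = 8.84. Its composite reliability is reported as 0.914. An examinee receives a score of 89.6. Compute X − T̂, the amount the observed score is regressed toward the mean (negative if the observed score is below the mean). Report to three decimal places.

1.367

T̂ = 0.914(89.6) + 0.086(73.7) = 81.8944 + 6.3382 = 88.23260 → 88.2326
X − T̂ = 89.6 − 88.2326 = 1.3674 → 1.367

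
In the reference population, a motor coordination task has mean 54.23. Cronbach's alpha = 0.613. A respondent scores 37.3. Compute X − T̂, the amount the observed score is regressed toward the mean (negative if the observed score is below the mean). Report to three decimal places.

Weight the observed score by reliability and the mean by (1 − reliability): T̂ = 0.613·37.3 + 0.387·54.23 = 22.8649 + 20.98701 = 43.85191.
X − T̂ = 37.3 − 43.8519 = -6.5519 → -6.552

-6.552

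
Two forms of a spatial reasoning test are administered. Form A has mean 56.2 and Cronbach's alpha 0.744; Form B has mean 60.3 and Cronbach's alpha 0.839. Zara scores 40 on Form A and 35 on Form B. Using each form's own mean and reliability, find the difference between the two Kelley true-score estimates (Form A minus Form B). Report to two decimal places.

5.07

T̂_A = 0.744(40) + 0.256(56.2) = 44.1472
T̂_B = 0.839(35) + 0.161(60.3) = 39.0733
T̂_A − T̂_B = 5.0739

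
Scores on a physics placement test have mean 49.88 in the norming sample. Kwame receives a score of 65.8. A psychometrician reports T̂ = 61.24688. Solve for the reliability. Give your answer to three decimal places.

0.714

T̂ = ρX + (1 − ρ)μ  ⇒  T̂ − μ = ρ(X − μ)
ρ = (T̂ − μ)/(X − μ) = (61.24688 − 49.88) / (65.8 − 49.88) = 11.36688 / 15.92 = 0.71400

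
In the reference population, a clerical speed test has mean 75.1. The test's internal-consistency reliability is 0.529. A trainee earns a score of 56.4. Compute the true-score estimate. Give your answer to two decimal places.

T̂ = ρX + (1 − ρ)μ
  = 0.529 × 56.4 + 0.471 × 75.1
  = 29.8356 + 35.3721
  = 65.208
  ≈ 65.21

65.21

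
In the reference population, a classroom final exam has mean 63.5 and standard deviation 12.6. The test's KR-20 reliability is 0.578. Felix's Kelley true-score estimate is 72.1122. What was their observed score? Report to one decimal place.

78.4

T̂ = ρX + (1 − ρ)μ  ⇒  X = (T̂ − (1 − ρ)μ) / ρ
X = (72.1122 − 0.422 × 63.5) / 0.578 = (72.1122 − 26.7970) / 0.578 = 45.3152 / 0.578 = 78.400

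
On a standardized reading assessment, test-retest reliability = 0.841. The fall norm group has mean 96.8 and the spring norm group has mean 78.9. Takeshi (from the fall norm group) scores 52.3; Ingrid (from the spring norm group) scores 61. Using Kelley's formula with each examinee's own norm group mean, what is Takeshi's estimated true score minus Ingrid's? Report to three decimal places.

-4.471

T̂_Takeshi = 0.841(52.3) + 0.159(96.8) = 59.37550
T̂_Ingrid = 0.841(61) + 0.159(78.9) = 63.84610
Difference = 59.37550 − 63.84610 = -4.47060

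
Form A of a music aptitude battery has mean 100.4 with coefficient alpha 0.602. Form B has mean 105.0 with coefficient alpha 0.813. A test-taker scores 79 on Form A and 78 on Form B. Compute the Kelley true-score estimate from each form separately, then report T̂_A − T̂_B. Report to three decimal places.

4.468

T̂_A = 0.602(79) + 0.398(100.4) = 87.51720
T̂_B = 0.813(78) + 0.187(105.0) = 83.04900
T̂_A − T̂_B = 4.46820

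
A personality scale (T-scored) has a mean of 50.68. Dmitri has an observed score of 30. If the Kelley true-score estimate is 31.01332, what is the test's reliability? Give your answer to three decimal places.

T̂ = ρX + (1 − ρ)μ  ⇒  T̂ − μ = ρ(X − μ)
ρ = (T̂ − μ)/(X − μ) = (31.01332 − 50.68) / (30 − 50.68) = -19.66668 / -20.68 = 0.95100

0.951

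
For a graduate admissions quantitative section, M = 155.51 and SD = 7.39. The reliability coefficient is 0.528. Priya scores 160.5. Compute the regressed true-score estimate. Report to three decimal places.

T̂ = 0.528(160.5) + 0.472(155.51) = 84.7440 + 73.40072 = 158.1447 → 158.145

158.145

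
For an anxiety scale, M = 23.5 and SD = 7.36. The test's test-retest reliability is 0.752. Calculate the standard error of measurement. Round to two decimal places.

SEM = SD · √(1 − ρ) = 7.36 × √0.248 = 7.36 × 0.4980 = 3.665

3.67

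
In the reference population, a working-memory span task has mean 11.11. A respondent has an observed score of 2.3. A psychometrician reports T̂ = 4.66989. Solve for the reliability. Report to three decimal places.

0.731

T̂ = ρX + (1 − ρ)μ  ⇒  T̂ − μ = ρ(X − μ)
ρ = (T̂ − μ)/(X − μ) = (4.66989 − 11.11) / (2.3 − 11.11) = -6.44011 / -8.81 = 0.73100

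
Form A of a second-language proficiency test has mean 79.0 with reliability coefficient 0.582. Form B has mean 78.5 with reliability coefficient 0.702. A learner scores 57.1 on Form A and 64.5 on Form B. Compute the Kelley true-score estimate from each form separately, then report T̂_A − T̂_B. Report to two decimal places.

T̂_A = 0.582(57.1) + 0.418(79.0) = 66.2542
T̂_B = 0.702(64.5) + 0.298(78.5) = 68.6720
T̂_A − T̂_B = -2.4178

-2.42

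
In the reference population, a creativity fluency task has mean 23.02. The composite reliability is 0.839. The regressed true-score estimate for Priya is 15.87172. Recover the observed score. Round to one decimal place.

14.5

T̂ = ρX + (1 − ρ)μ  ⇒  X = (T̂ − (1 − ρ)μ) / ρ
X = (15.87172 − 0.161 × 23.02) / 0.839 = (15.87172 − 3.70622) / 0.839 = 12.16550 / 0.839 = 14.500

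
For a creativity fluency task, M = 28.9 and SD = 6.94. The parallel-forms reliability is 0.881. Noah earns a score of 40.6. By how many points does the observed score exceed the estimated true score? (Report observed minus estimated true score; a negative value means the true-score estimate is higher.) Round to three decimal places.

Regress the observed score toward the mean by the unreliability: T̂ = 0.881·40.6 + 0.119·28.9 = 35.7686 + 3.4391 = 39.20770.
X − T̂ = 40.6 − 39.2077 = 1.3923 → 1.392

1.392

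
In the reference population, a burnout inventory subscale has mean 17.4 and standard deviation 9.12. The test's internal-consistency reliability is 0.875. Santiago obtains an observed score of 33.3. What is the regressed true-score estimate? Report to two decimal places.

31.31

Weight the observed score by reliability and the mean by (1 − reliability): T̂ = 0.875·33.3 + 0.125·17.4 = 29.1375 + 2.1750 = 31.312.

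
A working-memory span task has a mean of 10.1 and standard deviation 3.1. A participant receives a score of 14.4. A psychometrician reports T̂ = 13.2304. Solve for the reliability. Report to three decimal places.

T̂ = ρX + (1 − ρ)μ  ⇒  T̂ − μ = ρ(X − μ)
ρ = (T̂ − μ)/(X − μ) = (13.2304 − 10.1) / (14.4 − 10.1) = 3.1304 / 4.3 = 0.72800

0.728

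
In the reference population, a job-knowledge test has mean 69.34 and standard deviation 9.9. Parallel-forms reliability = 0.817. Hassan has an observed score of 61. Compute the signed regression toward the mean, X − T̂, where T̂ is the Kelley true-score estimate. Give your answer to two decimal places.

-1.53

T̂ = ρX + (1 − ρ)μ
  = 0.817 × 61 + 0.183 × 69.34
  = 49.837 + 12.68922
  = 62.5262
  ≈ 62.526
X − T̂ = 61 − 62.526 = -1.526 → -1.53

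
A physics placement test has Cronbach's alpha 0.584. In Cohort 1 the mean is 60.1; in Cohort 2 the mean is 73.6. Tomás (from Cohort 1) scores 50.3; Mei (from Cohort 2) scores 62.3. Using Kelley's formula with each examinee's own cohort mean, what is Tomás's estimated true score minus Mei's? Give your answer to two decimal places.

T̂_Tomás = 0.584(50.3) + 0.416(60.1) = 54.3768
T̂_Mei = 0.584(62.3) + 0.416(73.6) = 67.0008
Difference = 54.3768 − 67.0008 = -12.6240

-12.62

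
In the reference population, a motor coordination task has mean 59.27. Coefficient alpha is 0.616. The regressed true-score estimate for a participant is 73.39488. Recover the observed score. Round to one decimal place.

T̂ = ρX + (1 − ρ)μ  ⇒  X = (T̂ − (1 − ρ)μ) / ρ
X = (73.39488 − 0.384 × 59.27) / 0.616 = (73.39488 − 22.75968) / 0.616 = 50.63520 / 0.616 = 82.200

82.2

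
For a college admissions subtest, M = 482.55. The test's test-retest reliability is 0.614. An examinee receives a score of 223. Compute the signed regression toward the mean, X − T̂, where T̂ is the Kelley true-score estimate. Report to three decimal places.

T̂ = 0.614(223) + 0.386(482.55) = 136.922 + 186.26430 = 323.18630 → 323.1863
X − T̂ = 223 − 323.1863 = -100.1863 → -100.186

-100.186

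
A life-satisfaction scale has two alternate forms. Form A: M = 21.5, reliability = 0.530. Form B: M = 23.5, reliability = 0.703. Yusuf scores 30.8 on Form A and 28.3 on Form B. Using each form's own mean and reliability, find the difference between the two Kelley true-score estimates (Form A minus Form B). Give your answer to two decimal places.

-0.45

T̂_A = 0.530(30.8) + 0.470(21.5) = 26.4290
T̂_B = 0.703(28.3) + 0.297(23.5) = 26.8744
T̂_A − T̂_B = -0.4454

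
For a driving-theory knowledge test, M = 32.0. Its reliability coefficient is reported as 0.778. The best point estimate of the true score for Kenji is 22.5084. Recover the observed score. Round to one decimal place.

T̂ = ρX + (1 − ρ)μ  ⇒  X = (T̂ − (1 − ρ)μ) / ρ
X = (22.5084 − 0.222 × 32.0) / 0.778 = (22.5084 − 7.1040) / 0.778 = 15.4044 / 0.778 = 19.800

19.8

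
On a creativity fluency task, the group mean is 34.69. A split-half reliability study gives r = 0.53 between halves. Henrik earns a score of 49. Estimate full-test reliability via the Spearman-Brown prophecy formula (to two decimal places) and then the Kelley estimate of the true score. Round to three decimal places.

44.564

Spearman-Brown: ρ = 2r/(1 + r) = 2(0.53)/(1 + 0.53) = 1.060/1.53 = 0.6928 → 0.69
T̂ = ρX + (1 − ρ)μ
  = 0.69 × 49 + 0.31 × 34.69
  = 33.81 + 10.7539
  = 44.5639
  ≈ 44.564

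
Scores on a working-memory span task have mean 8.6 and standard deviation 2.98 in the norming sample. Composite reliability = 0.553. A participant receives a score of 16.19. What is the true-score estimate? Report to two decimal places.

Weight the observed score by reliability and the mean by (1 − reliability): T̂ = 0.553·16.19 + 0.447·8.6 = 8.95307 + 3.8442 = 12.797.

12.80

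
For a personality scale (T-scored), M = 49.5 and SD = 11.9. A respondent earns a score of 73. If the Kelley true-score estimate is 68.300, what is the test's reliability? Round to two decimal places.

T̂ = ρX + (1 − ρ)μ  ⇒  T̂ − μ = ρ(X − μ)
ρ = (T̂ − μ)/(X − μ) = (68.300 − 49.5) / (73 − 49.5) = 18.800 / 23.5 = 0.8000

0.80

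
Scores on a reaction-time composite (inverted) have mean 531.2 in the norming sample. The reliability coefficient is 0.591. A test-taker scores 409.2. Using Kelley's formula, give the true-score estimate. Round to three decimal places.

459.098

Weight the observed score by reliability and the mean by (1 − reliability): T̂ = 0.591·409.2 + 0.409·531.2 = 241.8372 + 217.2608 = 459.0980.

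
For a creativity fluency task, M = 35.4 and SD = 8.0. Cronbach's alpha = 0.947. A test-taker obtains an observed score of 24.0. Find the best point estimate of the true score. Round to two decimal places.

Weight the observed score by reliability and the mean by (1 − reliability): T̂ = 0.947·24.0 + 0.053·35.4 = 22.7280 + 1.8762 = 24.604.

24.60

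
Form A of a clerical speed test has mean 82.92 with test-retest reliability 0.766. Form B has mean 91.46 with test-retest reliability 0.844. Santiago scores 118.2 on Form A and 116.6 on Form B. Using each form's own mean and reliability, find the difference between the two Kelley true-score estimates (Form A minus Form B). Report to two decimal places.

-2.73

T̂_A = 0.766(118.2) + 0.234(82.92) = 109.9445
T̂_B = 0.844(116.6) + 0.156(91.46) = 112.6782
T̂_A − T̂_B = -2.7337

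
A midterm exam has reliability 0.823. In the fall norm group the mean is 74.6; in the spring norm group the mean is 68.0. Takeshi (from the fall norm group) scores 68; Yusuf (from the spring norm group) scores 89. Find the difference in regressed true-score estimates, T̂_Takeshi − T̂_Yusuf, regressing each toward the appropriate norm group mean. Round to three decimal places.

-16.115

T̂_Takeshi = 0.823(68) + 0.177(74.6) = 69.16820
T̂_Yusuf = 0.823(89) + 0.177(68.0) = 85.28300
Difference = 69.16820 − 85.28300 = -16.11480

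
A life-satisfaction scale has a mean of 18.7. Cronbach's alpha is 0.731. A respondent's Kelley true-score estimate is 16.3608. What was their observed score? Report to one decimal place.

15.5

T̂ = ρX + (1 − ρ)μ  ⇒  X = (T̂ − (1 − ρ)μ) / ρ
X = (16.3608 − 0.269 × 18.7) / 0.731 = (16.3608 − 5.0303) / 0.731 = 11.3305 / 0.731 = 15.500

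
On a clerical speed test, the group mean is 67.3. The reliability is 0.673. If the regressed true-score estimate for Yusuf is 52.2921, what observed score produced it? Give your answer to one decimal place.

45.0

T̂ = ρX + (1 − ρ)μ  ⇒  X = (T̂ − (1 − ρ)μ) / ρ
X = (52.2921 − 0.327 × 67.3) / 0.673 = (52.2921 − 22.0071) / 0.673 = 30.2850 / 0.673 = 45.000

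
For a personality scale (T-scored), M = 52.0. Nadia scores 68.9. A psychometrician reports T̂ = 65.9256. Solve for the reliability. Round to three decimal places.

T̂ = ρX + (1 − ρ)μ  ⇒  T̂ − μ = ρ(X − μ)
ρ = (T̂ − μ)/(X − μ) = (65.9256 − 52.0) / (68.9 − 52.0) = 13.9256 / 16.9 = 0.82400

0.824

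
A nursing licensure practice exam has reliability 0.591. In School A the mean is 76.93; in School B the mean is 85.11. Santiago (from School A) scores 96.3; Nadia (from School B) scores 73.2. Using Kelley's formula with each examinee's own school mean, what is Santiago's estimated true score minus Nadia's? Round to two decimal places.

10.31

T̂_Santiago = 0.591(96.3) + 0.409(76.93) = 88.3777
T̂_Nadia = 0.591(73.2) + 0.409(85.11) = 78.0712
Difference = 88.3777 − 78.0712 = 10.3065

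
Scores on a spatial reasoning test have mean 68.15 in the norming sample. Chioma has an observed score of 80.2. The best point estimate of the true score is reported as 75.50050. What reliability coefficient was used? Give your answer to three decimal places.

0.610

T̂ = ρX + (1 − ρ)μ  ⇒  T̂ − μ = ρ(X − μ)
ρ = (T̂ − μ)/(X − μ) = (75.50050 − 68.15) / (80.2 − 68.15) = 7.35050 / 12.05 = 0.61000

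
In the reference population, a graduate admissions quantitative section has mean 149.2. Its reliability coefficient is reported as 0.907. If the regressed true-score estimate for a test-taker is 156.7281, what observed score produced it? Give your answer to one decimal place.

T̂ = ρX + (1 − ρ)μ  ⇒  X = (T̂ − (1 − ρ)μ) / ρ
X = (156.7281 − 0.093 × 149.2) / 0.907 = (156.7281 − 13.8756) / 0.907 = 142.8525 / 0.907 = 157.500

157.5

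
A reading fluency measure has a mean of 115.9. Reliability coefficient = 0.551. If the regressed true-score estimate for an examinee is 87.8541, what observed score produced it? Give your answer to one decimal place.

65.0

T̂ = ρX + (1 − ρ)μ  ⇒  X = (T̂ − (1 − ρ)μ) / ρ
X = (87.8541 − 0.449 × 115.9) / 0.551 = (87.8541 − 52.0391) / 0.551 = 35.8150 / 0.551 = 65.000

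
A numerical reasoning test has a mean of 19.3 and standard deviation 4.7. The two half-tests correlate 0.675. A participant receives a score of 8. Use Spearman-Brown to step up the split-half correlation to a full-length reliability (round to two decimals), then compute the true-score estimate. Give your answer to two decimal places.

10.15

Spearman-Brown: ρ = 2r/(1 + r) = 2(0.675)/(1 + 0.675) = 1.3500/1.675 = 0.8060 → 0.81
T̂ = ρX + (1 − ρ)μ
  = 0.81 × 8 + 0.19 × 19.3
  = 6.48 + 3.667
  = 10.147
  ≈ 10.15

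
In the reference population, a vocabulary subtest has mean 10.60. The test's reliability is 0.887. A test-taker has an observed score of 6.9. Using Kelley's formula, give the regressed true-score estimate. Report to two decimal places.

7.32

Regress the observed score toward the mean by the unreliability: T̂ = 0.887·6.9 + 0.113·10.60 = 6.1203 + 1.19780 = 7.318.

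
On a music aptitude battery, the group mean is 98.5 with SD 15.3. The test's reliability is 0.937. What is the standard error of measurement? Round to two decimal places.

SEM = SD · √(1 − ρ) = 15.3 × √0.063 = 15.3 × 0.2510 = 3.840

3.84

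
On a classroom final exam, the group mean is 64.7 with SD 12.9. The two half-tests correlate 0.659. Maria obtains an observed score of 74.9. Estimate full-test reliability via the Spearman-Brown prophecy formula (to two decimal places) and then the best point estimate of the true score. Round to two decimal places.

72.76

Spearman-Brown: ρ = 2r/(1 + r) = 2(0.659)/(1 + 0.659) = 1.3180/1.659 = 0.7945 → 0.79
T̂ = 0.79(74.9) + 0.21(64.7) = 59.171 + 13.587 = 72.758 → 72.76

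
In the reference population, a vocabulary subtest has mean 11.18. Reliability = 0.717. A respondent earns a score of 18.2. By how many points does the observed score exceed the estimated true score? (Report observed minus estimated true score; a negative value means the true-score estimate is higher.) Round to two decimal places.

T̂ = ρX + (1 − ρ)μ
  = 0.717 × 18.2 + 0.283 × 11.18
  = 13.0494 + 3.16394
  = 16.2133
  ≈ 16.213
X − T̂ = 18.2 − 16.213 = 1.987 → 1.99

1.99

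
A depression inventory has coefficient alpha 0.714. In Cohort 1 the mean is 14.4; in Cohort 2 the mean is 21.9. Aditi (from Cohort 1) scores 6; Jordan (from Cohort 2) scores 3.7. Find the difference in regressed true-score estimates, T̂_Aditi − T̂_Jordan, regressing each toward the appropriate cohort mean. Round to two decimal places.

T̂_Aditi = 0.714(6) + 0.286(14.4) = 8.4024
T̂_Jordan = 0.714(3.7) + 0.286(21.9) = 8.9052
Difference = 8.4024 − 8.9052 = -0.5028

-0.50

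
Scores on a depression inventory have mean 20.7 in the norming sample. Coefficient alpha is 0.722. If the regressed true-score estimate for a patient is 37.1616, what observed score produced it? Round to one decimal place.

43.5

T̂ = ρX + (1 − ρ)μ  ⇒  X = (T̂ − (1 − ρ)μ) / ρ
X = (37.1616 − 0.278 × 20.7) / 0.722 = (37.1616 − 5.7546) / 0.722 = 31.4070 / 0.722 = 43.500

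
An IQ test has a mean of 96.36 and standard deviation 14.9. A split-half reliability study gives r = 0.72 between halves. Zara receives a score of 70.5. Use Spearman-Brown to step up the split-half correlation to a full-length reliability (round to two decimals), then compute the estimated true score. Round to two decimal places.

Spearman-Brown: ρ = 2r/(1 + r) = 2(0.72)/(1 + 0.72) = 1.440/1.72 = 0.8372 → 0.84
Regress the observed score toward the mean by the unreliability: T̂ = 0.84·70.5 + 0.16·96.36 = 59.220 + 15.4176 = 74.638.

74.64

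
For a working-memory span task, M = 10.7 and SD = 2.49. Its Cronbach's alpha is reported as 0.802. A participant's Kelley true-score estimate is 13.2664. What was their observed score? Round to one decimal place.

13.9

T̂ = ρX + (1 − ρ)μ  ⇒  X = (T̂ − (1 − ρ)μ) / ρ
X = (13.2664 − 0.198 × 10.7) / 0.802 = (13.2664 − 2.1186) / 0.802 = 11.1478 / 0.802 = 13.900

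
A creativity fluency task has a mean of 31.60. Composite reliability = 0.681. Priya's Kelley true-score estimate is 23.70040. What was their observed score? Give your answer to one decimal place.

T̂ = ρX + (1 − ρ)μ  ⇒  X = (T̂ − (1 − ρ)μ) / ρ
X = (23.70040 − 0.319 × 31.60) / 0.681 = (23.70040 − 10.08040) / 0.681 = 13.62000 / 0.681 = 20.000

20.0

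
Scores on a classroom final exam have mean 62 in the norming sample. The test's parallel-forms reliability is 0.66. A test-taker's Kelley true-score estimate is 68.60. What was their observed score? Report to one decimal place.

T̂ = ρX + (1 − ρ)μ  ⇒  X = (T̂ − (1 − ρ)μ) / ρ
X = (68.60 − 0.34 × 62) / 0.66 = (68.60 − 21.08) / 0.66 = 47.52 / 0.66 = 72.000

72.0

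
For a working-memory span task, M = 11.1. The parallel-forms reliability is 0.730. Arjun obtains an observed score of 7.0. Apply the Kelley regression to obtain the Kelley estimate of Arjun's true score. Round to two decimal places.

T̂ = ρX + (1 − ρ)μ
  = 0.730 × 7.0 + 0.270 × 11.1
  = 5.1100 + 2.9970
  = 8.107
  ≈ 8.11

8.11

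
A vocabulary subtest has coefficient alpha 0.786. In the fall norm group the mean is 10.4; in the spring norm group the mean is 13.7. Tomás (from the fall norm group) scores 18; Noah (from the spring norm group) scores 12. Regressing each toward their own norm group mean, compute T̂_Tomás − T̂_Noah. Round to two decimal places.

T̂_Tomás = 0.786(18) + 0.214(10.4) = 16.3736
T̂_Noah = 0.786(12) + 0.214(13.7) = 12.3638
Difference = 16.3736 − 12.3638 = 4.0098

4.01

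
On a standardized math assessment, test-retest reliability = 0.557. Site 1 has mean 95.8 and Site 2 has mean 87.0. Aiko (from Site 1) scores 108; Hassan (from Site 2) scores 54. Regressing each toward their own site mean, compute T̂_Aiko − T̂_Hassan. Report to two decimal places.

33.98

T̂_Aiko = 0.557(108) + 0.443(95.8) = 102.5954
T̂_Hassan = 0.557(54) + 0.443(87.0) = 68.6190
Difference = 102.5954 − 68.6190 = 33.9764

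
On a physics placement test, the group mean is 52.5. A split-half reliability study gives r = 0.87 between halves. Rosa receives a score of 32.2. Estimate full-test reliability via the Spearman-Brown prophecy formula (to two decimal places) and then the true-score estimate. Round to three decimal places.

Spearman-Brown: ρ = 2r/(1 + r) = 2(0.87)/(1 + 0.87) = 1.740/1.87 = 0.9305 → 0.93
T̂ = ρX + (1 − ρ)μ
  = 0.93 × 32.2 + 0.07 × 52.5
  = 29.946 + 3.675
  = 33.6210
  ≈ 33.621

33.621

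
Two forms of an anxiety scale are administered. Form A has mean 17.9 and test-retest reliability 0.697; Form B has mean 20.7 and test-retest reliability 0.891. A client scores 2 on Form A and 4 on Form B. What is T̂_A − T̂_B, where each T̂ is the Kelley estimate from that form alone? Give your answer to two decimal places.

1.00

T̂_A = 0.697(2) + 0.303(17.9) = 6.8177
T̂_B = 0.891(4) + 0.109(20.7) = 5.8203
T̂_A − T̂_B = 0.9974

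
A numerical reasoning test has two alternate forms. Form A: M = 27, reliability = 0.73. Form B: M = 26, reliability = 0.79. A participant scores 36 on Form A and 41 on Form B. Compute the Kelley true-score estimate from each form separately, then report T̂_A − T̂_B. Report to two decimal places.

T̂_A = 0.73(36) + 0.27(27) = 33.5700
T̂_B = 0.79(41) + 0.21(26) = 37.8500
T̂_A − T̂_B = -4.2800

-4.28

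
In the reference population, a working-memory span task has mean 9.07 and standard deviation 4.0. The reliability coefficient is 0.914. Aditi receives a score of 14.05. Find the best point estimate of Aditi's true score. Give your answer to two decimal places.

T̂ = 0.914(14.05) + 0.086(9.07) = 12.84170 + 0.78002 = 13.622 → 13.62

13.62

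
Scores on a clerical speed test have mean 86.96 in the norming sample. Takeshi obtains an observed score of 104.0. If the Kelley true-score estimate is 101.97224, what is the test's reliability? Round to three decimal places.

0.881

T̂ = ρX + (1 − ρ)μ  ⇒  T̂ − μ = ρ(X − μ)
ρ = (T̂ − μ)/(X − μ) = (101.97224 − 86.96) / (104.0 − 86.96) = 15.01224 / 17.04 = 0.88100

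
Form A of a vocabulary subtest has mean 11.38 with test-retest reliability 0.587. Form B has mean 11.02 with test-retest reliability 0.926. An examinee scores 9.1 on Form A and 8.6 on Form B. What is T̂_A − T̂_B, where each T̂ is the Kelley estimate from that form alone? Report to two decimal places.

1.26

T̂_A = 0.587(9.1) + 0.413(11.38) = 10.0416
T̂_B = 0.926(8.6) + 0.074(11.02) = 8.7791
T̂_A − T̂_B = 1.2626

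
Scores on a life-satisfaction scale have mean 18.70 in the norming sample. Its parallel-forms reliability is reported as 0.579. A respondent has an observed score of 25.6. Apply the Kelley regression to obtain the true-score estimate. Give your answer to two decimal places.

22.70

T̂ = ρX + (1 − ρ)μ
  = 0.579 × 25.6 + 0.421 × 18.70
  = 14.8224 + 7.87270
  = 22.695
  ≈ 22.70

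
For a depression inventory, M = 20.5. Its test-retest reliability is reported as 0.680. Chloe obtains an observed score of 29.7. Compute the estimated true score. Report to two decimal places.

T̂ = ρX + (1 − ρ)μ
  = 0.680 × 29.7 + 0.320 × 20.5
  = 20.1960 + 6.5600
  = 26.756
  ≈ 26.76

26.76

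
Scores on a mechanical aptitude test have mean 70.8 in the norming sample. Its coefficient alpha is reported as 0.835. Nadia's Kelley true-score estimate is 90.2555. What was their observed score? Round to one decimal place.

T̂ = ρX + (1 − ρ)μ  ⇒  X = (T̂ − (1 − ρ)μ) / ρ
X = (90.2555 − 0.165 × 70.8) / 0.835 = (90.2555 − 11.6820) / 0.835 = 78.5735 / 0.835 = 94.100

94.1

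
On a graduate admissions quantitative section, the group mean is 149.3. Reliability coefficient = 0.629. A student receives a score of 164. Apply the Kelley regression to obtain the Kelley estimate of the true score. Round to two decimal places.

158.55

T̂ = 0.629(164) + 0.371(149.3) = 103.156 + 55.3903 = 158.546 → 158.55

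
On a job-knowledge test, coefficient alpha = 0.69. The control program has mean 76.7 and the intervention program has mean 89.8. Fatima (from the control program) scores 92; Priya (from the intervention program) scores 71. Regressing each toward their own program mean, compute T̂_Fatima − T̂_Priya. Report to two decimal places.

10.43

T̂_Fatima = 0.69(92) + 0.31(76.7) = 87.2570
T̂_Priya = 0.69(71) + 0.31(89.8) = 76.8280
Difference = 87.2570 − 76.8280 = 10.4290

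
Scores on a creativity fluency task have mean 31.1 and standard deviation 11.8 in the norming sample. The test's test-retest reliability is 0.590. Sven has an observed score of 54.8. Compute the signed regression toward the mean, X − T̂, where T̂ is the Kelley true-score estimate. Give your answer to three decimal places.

Regress the observed score toward the mean by the unreliability: T̂ = 0.590·54.8 + 0.410·31.1 = 32.3320 + 12.7510 = 45.08300.
X − T̂ = 54.8 − 45.0830 = 9.7170 → 9.717

9.717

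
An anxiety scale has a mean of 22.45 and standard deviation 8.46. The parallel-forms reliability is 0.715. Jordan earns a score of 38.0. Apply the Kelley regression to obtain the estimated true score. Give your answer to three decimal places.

33.568

T̂ = 0.715(38.0) + 0.285(22.45) = 27.1700 + 6.39825 = 33.5682 → 33.568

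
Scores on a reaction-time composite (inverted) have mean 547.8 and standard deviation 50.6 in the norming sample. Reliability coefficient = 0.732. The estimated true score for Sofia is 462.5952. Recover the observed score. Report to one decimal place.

T̂ = ρX + (1 − ρ)μ  ⇒  X = (T̂ − (1 − ρ)μ) / ρ
X = (462.5952 − 0.268 × 547.8) / 0.732 = (462.5952 − 146.8104) / 0.732 = 315.7848 / 0.732 = 431.400

431.4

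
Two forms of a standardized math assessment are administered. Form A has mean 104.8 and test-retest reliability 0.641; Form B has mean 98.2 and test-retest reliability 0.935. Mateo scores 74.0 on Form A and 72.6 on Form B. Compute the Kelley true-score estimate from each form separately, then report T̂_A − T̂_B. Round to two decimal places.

10.79

T̂_A = 0.641(74.0) + 0.359(104.8) = 85.0572
T̂_B = 0.935(72.6) + 0.065(98.2) = 74.2640
T̂_A − T̂_B = 10.7932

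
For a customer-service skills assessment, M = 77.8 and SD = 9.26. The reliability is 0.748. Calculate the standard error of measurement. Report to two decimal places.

4.65

SEM = SD · √(1 − ρ) = 9.26 × √0.252 = 9.26 × 0.5020 = 4.648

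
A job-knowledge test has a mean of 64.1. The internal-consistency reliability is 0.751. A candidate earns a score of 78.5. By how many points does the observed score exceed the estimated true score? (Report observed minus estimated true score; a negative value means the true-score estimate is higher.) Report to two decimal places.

3.59

Kelley's formula gives T̂ = 0.751·78.5 + 0.249·64.1 = 58.9535 + 15.9609 = 74.9144.
X − T̂ = 78.5 − 74.914 = 3.586 → 3.59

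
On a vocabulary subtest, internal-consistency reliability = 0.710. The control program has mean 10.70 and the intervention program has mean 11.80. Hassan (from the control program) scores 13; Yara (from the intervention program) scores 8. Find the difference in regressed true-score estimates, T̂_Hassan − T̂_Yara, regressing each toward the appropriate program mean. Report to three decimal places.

3.231

T̂_Hassan = 0.710(13) + 0.290(10.70) = 12.33300
T̂_Yara = 0.710(8) + 0.290(11.80) = 9.10200
Difference = 12.33300 − 9.10200 = 3.23100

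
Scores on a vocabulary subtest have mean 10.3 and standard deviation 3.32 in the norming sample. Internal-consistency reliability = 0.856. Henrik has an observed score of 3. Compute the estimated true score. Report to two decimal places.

Kelley's formula gives T̂ = 0.856·3 + 0.144·10.3 = 2.568 + 1.4832 = 4.051.

4.05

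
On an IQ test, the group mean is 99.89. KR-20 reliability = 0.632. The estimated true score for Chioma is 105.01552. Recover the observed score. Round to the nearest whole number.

108

T̂ = ρX + (1 − ρ)μ  ⇒  X = (T̂ − (1 − ρ)μ) / ρ
X = (105.01552 − 0.368 × 99.89) / 0.632 = (105.01552 − 36.75952) / 0.632 = 68.25600 / 0.632 = 108.00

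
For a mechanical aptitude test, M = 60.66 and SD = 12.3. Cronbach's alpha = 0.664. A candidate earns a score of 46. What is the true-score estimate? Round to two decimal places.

50.93

T̂ = ρX + (1 − ρ)μ
  = 0.664 × 46 + 0.336 × 60.66
  = 30.544 + 20.38176
  = 50.926
  ≈ 50.93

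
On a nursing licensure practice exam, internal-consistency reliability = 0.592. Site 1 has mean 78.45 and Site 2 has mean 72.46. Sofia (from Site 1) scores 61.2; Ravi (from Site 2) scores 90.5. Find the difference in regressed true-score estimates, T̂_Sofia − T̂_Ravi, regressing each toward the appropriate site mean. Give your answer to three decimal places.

-14.902

T̂_Sofia = 0.592(61.2) + 0.408(78.45) = 68.23800
T̂_Ravi = 0.592(90.5) + 0.408(72.46) = 83.13968
Difference = 68.23800 − 83.13968 = -14.90168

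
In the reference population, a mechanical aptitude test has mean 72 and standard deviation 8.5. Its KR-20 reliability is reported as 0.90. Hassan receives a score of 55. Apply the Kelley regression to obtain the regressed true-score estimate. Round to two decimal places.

T̂ = 0.90(55) + 0.10(72) = 49.50 + 7.20 = 56.700 → 56.70

56.70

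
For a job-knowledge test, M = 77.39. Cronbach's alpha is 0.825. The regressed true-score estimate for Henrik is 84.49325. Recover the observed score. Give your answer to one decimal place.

86.0

T̂ = ρX + (1 − ρ)μ  ⇒  X = (T̂ − (1 − ρ)μ) / ρ
X = (84.49325 − 0.175 × 77.39) / 0.825 = (84.49325 − 13.54325) / 0.825 = 70.95000 / 0.825 = 86.000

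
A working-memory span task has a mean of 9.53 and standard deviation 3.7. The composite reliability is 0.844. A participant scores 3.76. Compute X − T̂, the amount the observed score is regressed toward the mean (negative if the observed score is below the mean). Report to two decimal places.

T̂ = 0.844(3.76) + 0.156(9.53) = 3.17344 + 1.48668 = 4.6601 → 4.660
X − T̂ = 3.76 − 4.660 = -0.900 → -0.90

-0.90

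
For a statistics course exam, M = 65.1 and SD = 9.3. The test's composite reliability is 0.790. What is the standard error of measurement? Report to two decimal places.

SEM = SD · √(1 − ρ) = 9.3 × √0.210 = 9.3 × 0.4583 = 4.262

4.26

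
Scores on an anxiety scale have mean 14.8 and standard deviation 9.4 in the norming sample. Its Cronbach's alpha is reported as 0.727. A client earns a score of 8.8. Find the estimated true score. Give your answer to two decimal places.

10.44

Weight the observed score by reliability and the mean by (1 − reliability): T̂ = 0.727·8.8 + 0.273·14.8 = 6.3976 + 4.0404 = 10.438.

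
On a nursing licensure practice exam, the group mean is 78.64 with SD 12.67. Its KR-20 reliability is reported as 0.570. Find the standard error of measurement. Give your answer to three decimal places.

8.308

SEM = SD · √(1 − ρ) = 12.67 × √0.430 = 12.67 × 0.6557 = 8.3083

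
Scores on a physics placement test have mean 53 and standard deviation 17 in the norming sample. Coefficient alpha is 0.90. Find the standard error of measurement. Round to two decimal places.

SEM = SD · √(1 − ρ) = 17 × √0.10 = 17 × 0.3162 = 5.376

5.38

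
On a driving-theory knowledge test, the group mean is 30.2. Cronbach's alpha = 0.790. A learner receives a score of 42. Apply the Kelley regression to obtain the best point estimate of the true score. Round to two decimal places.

39.52

T̂ = 0.790(42) + 0.210(30.2) = 33.180 + 6.3420 = 39.522 → 39.52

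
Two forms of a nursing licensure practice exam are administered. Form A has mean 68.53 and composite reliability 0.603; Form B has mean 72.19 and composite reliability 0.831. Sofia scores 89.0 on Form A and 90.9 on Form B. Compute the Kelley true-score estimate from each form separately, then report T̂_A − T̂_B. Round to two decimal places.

T̂_A = 0.603(89.0) + 0.397(68.53) = 80.8734
T̂_B = 0.831(90.9) + 0.169(72.19) = 87.7380
T̂_A − T̂_B = -6.8646

-6.86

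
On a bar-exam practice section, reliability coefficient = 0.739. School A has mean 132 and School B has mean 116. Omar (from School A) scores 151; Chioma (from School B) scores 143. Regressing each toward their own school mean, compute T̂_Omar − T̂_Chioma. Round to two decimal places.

T̂_Omar = 0.739(151) + 0.261(132) = 146.0410
T̂_Chioma = 0.739(143) + 0.261(116) = 135.9530
Difference = 146.0410 − 135.9530 = 10.0880

10.09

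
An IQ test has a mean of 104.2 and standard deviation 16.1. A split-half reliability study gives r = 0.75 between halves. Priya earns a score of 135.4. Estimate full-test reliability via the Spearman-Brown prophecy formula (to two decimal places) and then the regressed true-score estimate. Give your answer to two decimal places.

131.03

Spearman-Brown: ρ = 2r/(1 + r) = 2(0.75)/(1 + 0.75) = 1.500/1.75 = 0.8571 → 0.86
T̂ = ρX + (1 − ρ)μ
  = 0.86 × 135.4 + 0.14 × 104.2
  = 116.444 + 14.588
  = 131.032
  ≈ 131.03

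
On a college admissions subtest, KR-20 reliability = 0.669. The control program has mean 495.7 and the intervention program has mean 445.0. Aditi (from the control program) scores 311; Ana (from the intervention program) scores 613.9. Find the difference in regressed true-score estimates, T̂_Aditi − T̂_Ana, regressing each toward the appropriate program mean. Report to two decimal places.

T̂_Aditi = 0.669(311) + 0.331(495.7) = 372.1357
T̂_Ana = 0.669(613.9) + 0.331(445.0) = 557.9941
Difference = 372.1357 − 557.9941 = -185.8584

-185.86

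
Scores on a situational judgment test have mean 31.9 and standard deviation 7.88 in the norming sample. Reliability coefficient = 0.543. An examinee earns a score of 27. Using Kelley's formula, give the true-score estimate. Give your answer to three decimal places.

29.239

T̂ = ρX + (1 − ρ)μ
  = 0.543 × 27 + 0.457 × 31.9
  = 14.661 + 14.5783
  = 29.2393
  ≈ 29.239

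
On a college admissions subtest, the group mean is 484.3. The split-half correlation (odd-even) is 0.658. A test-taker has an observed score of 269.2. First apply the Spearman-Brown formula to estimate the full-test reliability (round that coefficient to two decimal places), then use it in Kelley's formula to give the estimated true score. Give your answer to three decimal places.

Spearman-Brown: ρ = 2r/(1 + r) = 2(0.658)/(1 + 0.658) = 1.3160/1.658 = 0.7937 → 0.79
T̂ = 0.79(269.2) + 0.21(484.3) = 212.668 + 101.703 = 314.3710 → 314.371

314.371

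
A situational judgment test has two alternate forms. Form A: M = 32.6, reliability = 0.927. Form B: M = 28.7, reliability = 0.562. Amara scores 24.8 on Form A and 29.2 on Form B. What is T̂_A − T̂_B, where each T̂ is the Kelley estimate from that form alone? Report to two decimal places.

T̂_A = 0.927(24.8) + 0.073(32.6) = 25.3694
T̂_B = 0.562(29.2) + 0.438(28.7) = 28.9810
T̂_A − T̂_B = -3.6116

-3.61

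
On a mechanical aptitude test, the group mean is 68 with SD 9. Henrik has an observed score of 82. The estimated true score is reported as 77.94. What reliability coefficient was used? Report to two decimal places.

T̂ = ρX + (1 − ρ)μ  ⇒  T̂ − μ = ρ(X − μ)
ρ = (T̂ − μ)/(X − μ) = (77.94 − 68) / (82 − 68) = 9.94 / 14.0 = 0.7100

0.71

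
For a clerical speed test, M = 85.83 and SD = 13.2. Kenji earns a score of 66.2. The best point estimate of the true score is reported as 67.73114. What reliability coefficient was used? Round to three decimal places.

0.922

T̂ = ρX + (1 − ρ)μ  ⇒  T̂ − μ = ρ(X − μ)
ρ = (T̂ − μ)/(X − μ) = (67.73114 − 85.83) / (66.2 − 85.83) = -18.09886 / -19.63 = 0.92200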